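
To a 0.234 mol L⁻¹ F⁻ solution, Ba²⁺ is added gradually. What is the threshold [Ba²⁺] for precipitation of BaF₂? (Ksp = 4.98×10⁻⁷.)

9.09×10⁻⁶ M

Each salt precipitates once Q = Ksp for that salt.
BaF₂(s) ⇌ Ba²⁺(aq) + 2 F⁻(aq)
Ksp = [Ba²⁺][F⁻]^2 = [Ba²⁺](0.234)^2
[Ba²⁺] = 4.98×10⁻⁷ / (0.234)^2 = 9.09×10⁻⁶
[Ba²⁺] = 9.09×10⁻⁶ mol L⁻¹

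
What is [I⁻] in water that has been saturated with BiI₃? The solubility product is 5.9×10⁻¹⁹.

3.6×10⁻⁵ M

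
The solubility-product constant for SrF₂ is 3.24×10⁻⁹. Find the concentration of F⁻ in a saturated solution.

SrF₂(s) ⇌ Sr²⁺(aq) + 2 F⁻(aq)
Let s be the molar solubility. Then [Sr²⁺] = s and [F⁻] = 2s.
Ksp = [Sr²⁺][F⁻]^2 = s · (2s)^2 = 4s^3 = 3.24×10⁻⁹
s = 9.32×10⁻⁴ mol L⁻¹
[F⁻] = 2s = 1.86×10⁻³ mol L⁻¹

1.86×10⁻³ M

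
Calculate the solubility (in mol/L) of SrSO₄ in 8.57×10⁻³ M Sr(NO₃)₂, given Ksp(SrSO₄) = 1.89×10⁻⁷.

2.21×10⁻⁵ M

SrSO₄(s) ⇌ Sr²⁺(aq) + SO₄²⁻(aq)
Let s be the solubility of SrSO₄ here. The common ion gives [Sr²⁺] ≈ 8.57×10⁻³ M, and [SO₄²⁻] = s.
Ksp = [Sr²⁺][SO₄²⁻] = (8.57×10⁻³)s
s = 1.89×10⁻⁷ / (8.57×10⁻³) = 2.21×10⁻⁵
s = 2.21×10⁻⁵ M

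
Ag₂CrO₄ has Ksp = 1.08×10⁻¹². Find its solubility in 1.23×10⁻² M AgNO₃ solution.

Ag₂CrO₄(s) ⇌ 2 Ag⁺(aq) + CrO₄²⁻(aq)
With Ag⁺ already at 1.23×10⁻² M and s small, take [Ag⁺] ≈ 1.23×10⁻² M and [CrO₄²⁻] = s.
Ksp = [Ag⁺]^2[CrO₄²⁻] = (1.23×10⁻²)^2s
s = 1.08×10⁻¹² / (1.23×10⁻²)^2 = 7.14×10⁻⁹
s = 7.14×10⁻⁹ M

7.14×10⁻⁹ M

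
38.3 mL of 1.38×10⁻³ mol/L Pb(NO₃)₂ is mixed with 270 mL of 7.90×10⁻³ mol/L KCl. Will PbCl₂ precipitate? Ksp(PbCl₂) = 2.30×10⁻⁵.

No

After mixing, V = 38.3 mL + 270 mL = 308.3 mL.
[Pb²⁺] = (1.38×10⁻³)(38.3)/308.3 = 1.71×10⁻⁴ mol/L
[Cl⁻] = (7.90×10⁻³)(270)/308.3 = 6.92×10⁻³ mol/L
Q = [Pb²⁺][Cl⁻]^2 = 8.21×10⁻⁹
Q < Ksp (8.21×10⁻⁹ vs 2.30×10⁻⁵); the solution remains unsaturated and no precipitate forms.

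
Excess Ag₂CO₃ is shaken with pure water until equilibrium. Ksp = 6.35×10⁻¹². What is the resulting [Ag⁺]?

Ag₂CO₃(s) ⇌ 2 Ag⁺(aq) + CO₃²⁻(aq)
If s mol/L of Ag₂CO₃ dissolves, [Ag⁺] = 2s and [CO₃²⁻] = s.
Ksp = [Ag⁺]^2[CO₃²⁻] = (2s)^2 · s = 4s^3 = 6.35×10⁻¹²
s = 1.17×10⁻⁴ mol/L
[Ag⁺] = 2s = 2.33×10⁻⁴ mol/L

2.33×10⁻⁴ M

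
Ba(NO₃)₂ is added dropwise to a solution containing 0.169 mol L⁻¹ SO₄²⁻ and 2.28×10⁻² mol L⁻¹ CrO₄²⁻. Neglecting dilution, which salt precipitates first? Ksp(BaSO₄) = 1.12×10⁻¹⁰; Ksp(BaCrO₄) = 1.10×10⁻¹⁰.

Precipitation of each salt begins when its ion product equals Ksp.
For BaSO₄: [Ba²⁺] = (Ksp/[SO₄²⁻]) = 6.63×10⁻¹⁰ mol L⁻¹
For BaCrO₄: [Ba²⁺] = (Ksp/[CrO₄²⁻]) = 4.82×10⁻⁹ mol L⁻¹
The smaller threshold [Ba²⁺] is reached first, so BaSO₄ precipitates first.

BaSO₄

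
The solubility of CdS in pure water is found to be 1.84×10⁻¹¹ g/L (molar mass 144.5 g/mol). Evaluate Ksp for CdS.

Ksp = 1.62×10⁻²⁶

Convert to molarity: s = 1.84×10⁻¹¹ / 144.5 = 1.2734×10⁻¹³ mol/L
CdS(s) ⇌ Cd²⁺(aq) + S²⁻(aq)
If s mol/L of CdS dissolves, [Cd²⁺] = s and [S²⁻] = s.
Ksp = [Cd²⁺][S²⁻] = s · s = s^2
Ksp = (1.2734×10⁻¹³)^2 = 1.62×10⁻²⁶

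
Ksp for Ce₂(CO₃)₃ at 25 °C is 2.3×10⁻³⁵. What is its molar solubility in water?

Ce₂(CO₃)₃(s) ⇌ 2 Ce³⁺(aq) + 3 CO₃²⁻(aq)
With molar solubility s: [Ce³⁺] = 2s, [CO₃²⁻] = 3s.
Ksp = [Ce³⁺]^2[CO₃²⁻]^3 = (2s)^2 · (3s)^3 = 108s^5
108s^5 = 2.3×10⁻³⁵  ⇒  s^5 = 2.1×10⁻³⁷
Taking the 5th root, s = 4.6×10⁻⁸ mol L⁻¹.

4.6×10⁻⁸ M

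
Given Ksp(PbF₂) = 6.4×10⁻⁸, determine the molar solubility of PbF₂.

PbF₂(s) ⇌ Pb²⁺(aq) + 2 F⁻(aq)
With molar solubility s: [Pb²⁺] = s, [F⁻] = 2s.
Ksp = [Pb²⁺][F⁻]^2 = s · (2s)^2 = 4s^3
4s^3 = 6.4×10⁻⁸  ⇒  s^3 = 1.6×10⁻⁸
s = 2.5×10⁻³ M

2.5×10⁻³ M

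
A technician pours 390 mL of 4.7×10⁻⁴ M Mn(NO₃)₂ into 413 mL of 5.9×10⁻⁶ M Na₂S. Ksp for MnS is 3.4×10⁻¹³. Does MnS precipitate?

After mixing, V = 390 mL + 413 mL = 803 mL.
[Mn²⁺] = (4.7×10⁻⁴)(390)/803 = 2.3×10⁻⁴ M
[S²⁻] = (5.9×10⁻⁶)(413)/803 = 3.0×10⁻⁶ M
Q = [Mn²⁺][S²⁻] = 6.9×10⁻¹⁰
Q = 6.9×10⁻¹⁰ > Ksp = 3.4×10⁻¹³, so the solution is supersaturated and MnS precipitates.

Yes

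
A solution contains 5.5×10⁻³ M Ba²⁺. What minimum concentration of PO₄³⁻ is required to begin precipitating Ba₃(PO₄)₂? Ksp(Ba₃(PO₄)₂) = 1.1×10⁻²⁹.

Precipitation begins when Q = Ksp.
Ba₃(PO₄)₂(s) ⇌ 3 Ba²⁺(aq) + 2 PO₄³⁻(aq)
Ksp = [Ba²⁺]^3[PO₄³⁻]^2 = [PO₄³⁻]^2(5.5×10⁻³)^3
[PO₄³⁻]^2 = 1.1×10⁻²⁹ / (5.5×10⁻³)^3 = 6.6×10⁻²³
[PO₄³⁻] = 8.1×10⁻¹² M

8.1×10⁻¹² M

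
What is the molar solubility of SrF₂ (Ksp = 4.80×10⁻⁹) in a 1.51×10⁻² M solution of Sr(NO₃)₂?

2.82×10⁻⁴ M

SrF₂(s) ⇌ Sr²⁺(aq) + 2 F⁻(aq)
Sr²⁺ is already present at 1.51×10⁻² M. If s mol/L of SrF₂ dissolves, [F⁻] = 2s while [Sr²⁺] ≈ 1.51×10⁻² M.
Ksp = [Sr²⁺][F⁻]^2 = (1.51×10⁻²)(2s)^2
(2s)^2 = 4.80×10⁻⁹ / (1.51×10⁻²) = 3.18×10⁻⁷
s = 2.82×10⁻⁴ M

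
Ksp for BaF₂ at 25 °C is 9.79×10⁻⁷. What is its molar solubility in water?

BaF₂(s) ⇌ Ba²⁺(aq) + 2 F⁻(aq)
Let s be the molar solubility. Then [Ba²⁺] = s and [F⁻] = 2s.
Ksp = [Ba²⁺][F⁻]^2 = s · (2s)^2 = 4s^3
4s^3 = 9.79×10⁻⁷  ⇒  s^3 = 2.45×10⁻⁷
s = (2.45×10⁻⁷)^(1/3) = 6.26×10⁻³ mol/L

6.26×10⁻³ M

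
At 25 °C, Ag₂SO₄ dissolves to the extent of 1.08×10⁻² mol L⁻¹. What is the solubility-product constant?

Ksp = 5.04×10⁻⁶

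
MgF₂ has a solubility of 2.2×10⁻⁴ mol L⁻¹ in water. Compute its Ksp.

Ksp = 4.3×10⁻¹¹

MgF₂(s) ⇌ Mg²⁺(aq) + 2 F⁻(aq)
If s mol/L of MgF₂ dissolves, [Mg²⁺] = s and [F⁻] = 2s.
Ksp = [Mg²⁺][F⁻]^2 = s · (2s)^2 = 4s^3
Ksp = 4 × (2.2×10⁻⁴)^3 = 4.3×10⁻¹¹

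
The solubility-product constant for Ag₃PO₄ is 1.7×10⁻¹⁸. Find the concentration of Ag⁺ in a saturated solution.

Ag₃PO₄(s) ⇌ 3 Ag⁺(aq) + PO₄³⁻(aq)
Let s be the molar solubility. Then [Ag⁺] = 3s and [PO₄³⁻] = s.
Ksp = [Ag⁺]^3[PO₄³⁻] = (3s)^3 · s = 27s^4 = 1.7×10⁻¹⁸
s = 1.6×10⁻⁵ mol L⁻¹
[Ag⁺] = 3s = 4.8×10⁻⁵ mol L⁻¹

4.8×10⁻⁵ M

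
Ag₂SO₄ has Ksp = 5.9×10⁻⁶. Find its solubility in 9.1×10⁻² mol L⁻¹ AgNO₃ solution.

Ag₂SO₄(s) ⇌ 2 Ag⁺(aq) + SO₄²⁻(aq)
The solution already contains Ag⁺ at 9.1×10⁻² mol L⁻¹. Let s be the molar solubility of Ag₂SO₄.
[Ag⁺] ≈ 9.1×10⁻² mol L⁻¹ (common ion dominates); [SO₄²⁻] = s.
Ksp = [Ag⁺]^2[SO₄²⁻] = (9.1×10⁻²)^2s
s = 5.9×10⁻⁶ / (9.1×10⁻²)^2 = 7.1×10⁻⁴
s = 7.1×10⁻⁴ mol L⁻¹

7.1×10⁻⁴ M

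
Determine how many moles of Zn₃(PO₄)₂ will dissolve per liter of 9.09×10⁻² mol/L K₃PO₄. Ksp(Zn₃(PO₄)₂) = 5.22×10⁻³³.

Zn₃(PO₄)₂(s) ⇌ 3 Zn²⁺(aq) + 2 PO₄³⁻(aq)
PO₄³⁻ is already present at 9.09×10⁻² mol/L. If s mol/L of Zn₃(PO₄)₂ dissolves, [Zn²⁺] = 3s while [PO₄³⁻] ≈ 9.09×10⁻² mol/L.
Ksp = [Zn²⁺]^3[PO₄³⁻]^2 = (3s)^3(9.09×10⁻²)^2
(3s)^3 = 5.22×10⁻³³ / (9.09×10⁻²)^2 = 6.32×10⁻³¹
s = 2.86×10⁻¹¹ mol/L

2.86×10⁻¹¹ M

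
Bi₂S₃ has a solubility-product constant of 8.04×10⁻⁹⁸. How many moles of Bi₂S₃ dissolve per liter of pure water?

Bi₂S₃(s) ⇌ 2 Bi³⁺(aq) + 3 S²⁻(aq)
Call the molar solubility s, so that [Bi³⁺] = 2s and [S²⁻] = 3s.
Ksp = [Bi³⁺]^2[S²⁻]^3 = (2s)^2 · (3s)^3 = 108s^5
108s^5 = 8.04×10⁻⁹⁸  ⇒  s^5 = 7.44×10⁻¹⁰⁰
Taking the 5th root, s = 1.49×10⁻²⁰ mol L⁻¹.

1.49×10⁻²⁰ M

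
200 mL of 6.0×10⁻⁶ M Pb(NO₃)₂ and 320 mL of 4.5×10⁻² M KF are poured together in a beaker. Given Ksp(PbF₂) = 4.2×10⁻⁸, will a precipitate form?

No

Total volume after mixing = 200 + 320 = 520 mL.
[Pb²⁺] = (6.0×10⁻⁶)(200)/520 = 2.3×10⁻⁶ M
[F⁻] = (4.5×10⁻²)(320)/520 = 2.8×10⁻² M
Q = [Pb²⁺][F⁻]^2 = 1.8×10⁻⁹
Q = 1.8×10⁻⁹ < Ksp = 4.2×10⁻⁸, so the solution is unsaturated and no precipitate forms.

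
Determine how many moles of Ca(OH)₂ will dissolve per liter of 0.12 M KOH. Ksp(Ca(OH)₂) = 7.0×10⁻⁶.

Ca(OH)₂(s) ⇌ Ca²⁺(aq) + 2 OH⁻(aq)
With OH⁻ already at 0.12 M and s small, take [OH⁻] ≈ 0.12 M and [Ca²⁺] = s.
Ksp = [Ca²⁺][OH⁻]^2 = s(0.12)^2
s = 7.0×10⁻⁶ / (0.12)^2 = 4.9×10⁻⁴
s = 4.9×10⁻⁴ M

4.9×10⁻⁴ M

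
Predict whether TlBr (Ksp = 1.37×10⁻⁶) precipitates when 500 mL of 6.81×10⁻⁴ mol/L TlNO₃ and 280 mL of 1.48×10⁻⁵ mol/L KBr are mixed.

No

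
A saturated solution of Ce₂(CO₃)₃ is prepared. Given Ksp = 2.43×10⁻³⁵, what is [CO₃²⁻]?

Ce₂(CO₃)₃(s) ⇌ 2 Ce³⁺(aq) + 3 CO₃²⁻(aq)
Call the molar solubility s, so that [Ce³⁺] = 2s and [CO₃²⁻] = 3s.
Ksp = [Ce³⁺]^2[CO₃²⁻]^3 = (2s)^2 · (3s)^3 = 108s^5 = 2.43×10⁻³⁵
s = 4.68×10⁻⁸ mol/L
[CO₃²⁻] = 3s = 1.40×10⁻⁷ mol/L

1.40×10⁻⁷ M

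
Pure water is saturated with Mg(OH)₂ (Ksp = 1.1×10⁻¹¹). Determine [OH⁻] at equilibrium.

Mg(OH)₂(s) ⇌ Mg²⁺(aq) + 2 OH⁻(aq)
With molar solubility s: [Mg²⁺] = s, [OH⁻] = 2s.
Ksp = [Mg²⁺][OH⁻]^2 = s · (2s)^2 = 4s^3 = 1.1×10⁻¹¹
s = 1.4×10⁻⁴ mol L⁻¹
[OH⁻] = 2s = 2.8×10⁻⁴ mol L⁻¹

2.8×10⁻⁴ M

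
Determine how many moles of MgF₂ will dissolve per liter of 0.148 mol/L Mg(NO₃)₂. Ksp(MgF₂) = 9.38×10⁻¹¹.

1.26×10⁻⁵ M

MgF₂(s) ⇌ Mg²⁺(aq) + 2 F⁻(aq)
Mg²⁺ is already present at 0.148 mol/L. If s mol/L of MgF₂ dissolves, [F⁻] = 2s while [Mg²⁺] ≈ 0.148 mol/L.
Ksp = [Mg²⁺][F⁻]^2 = (0.148)(2s)^2
(2s)^2 = 9.38×10⁻¹¹ / (0.148) = 6.34×10⁻¹⁰
s = 1.26×10⁻⁵ mol/L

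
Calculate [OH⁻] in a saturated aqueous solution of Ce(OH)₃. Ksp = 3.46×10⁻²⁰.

1.79×10⁻⁵ M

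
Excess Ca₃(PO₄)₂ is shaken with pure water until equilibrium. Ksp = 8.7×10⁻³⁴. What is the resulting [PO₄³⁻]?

Ca₃(PO₄)₂(s) ⇌ 3 Ca²⁺(aq) + 2 PO₄³⁻(aq)
If s mol/L of Ca₃(PO₄)₂ dissolves, [Ca²⁺] = 3s and [PO₄³⁻] = 2s.
Ksp = [Ca²⁺]^3[PO₄³⁻]^2 = (3s)^3 · (2s)^2 = 108s^5 = 8.7×10⁻³⁴
s = 9.6×10⁻⁸ mol/L
[PO₄³⁻] = 2s = 1.9×10⁻⁷ mol/L

1.9×10⁻⁷ M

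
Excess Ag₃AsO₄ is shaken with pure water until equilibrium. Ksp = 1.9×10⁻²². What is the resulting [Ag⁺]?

4.9×10⁻⁶ M

Ag₃AsO₄(s) ⇌ 3 Ag⁺(aq) + AsO₄³⁻(aq)
Let s be the molar solubility. Then [Ag⁺] = 3s and [AsO₄³⁻] = s.
Ksp = [Ag⁺]^3[AsO₄³⁻] = (3s)^3 · s = 27s^4 = 1.9×10⁻²²
s = 1.6×10⁻⁶ mol L⁻¹
[Ag⁺] = 3s = 4.9×10⁻⁶ mol L⁻¹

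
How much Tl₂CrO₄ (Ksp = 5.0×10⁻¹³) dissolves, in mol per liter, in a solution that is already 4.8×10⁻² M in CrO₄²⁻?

1.6×10⁻⁶ M

Tl₂CrO₄(s) ⇌ 2 Tl⁺(aq) + CrO₄²⁻(aq)
Let s be the solubility of Tl₂CrO₄ here. The common ion gives [CrO₄²⁻] ≈ 4.8×10⁻² M, and [Tl⁺] = 2s.
Ksp = [Tl⁺]^2[CrO₄²⁻] = (2s)^2(4.8×10⁻²)
(2s)^2 = 5.0×10⁻¹³ / (4.8×10⁻²) = 1.0×10⁻¹¹
s = 1.6×10⁻⁶ M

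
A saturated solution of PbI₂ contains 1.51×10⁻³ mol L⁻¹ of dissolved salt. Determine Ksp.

PbI₂(s) ⇌ Pb²⁺(aq) + 2 I⁻(aq)
With molar solubility s: [Pb²⁺] = s, [I⁻] = 2s.
Ksp = [Pb²⁺][I⁻]^2 = s · (2s)^2 = 4s^3
Ksp = 4 × (1.51×10⁻³)^3 = 1.38×10⁻⁸

Ksp = 1.38×10⁻⁸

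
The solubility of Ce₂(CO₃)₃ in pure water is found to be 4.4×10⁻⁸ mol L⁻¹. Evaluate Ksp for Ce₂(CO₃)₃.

Ksp = 1.8×10⁻³⁵

Ce₂(CO₃)₃(s) ⇌ 2 Ce³⁺(aq) + 3 CO₃²⁻(aq)
Call the molar solubility s, so that [Ce³⁺] = 2s and [CO₃²⁻] = 3s.
Ksp = [Ce³⁺]^2[CO₃²⁻]^3 = (2s)^2 · (3s)^3 = 108s^5
Ksp = 108 × (4.4×10⁻⁸)^5 = 1.8×10⁻³⁵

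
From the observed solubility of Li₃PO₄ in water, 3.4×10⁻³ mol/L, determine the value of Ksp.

Ksp = 3.6×10⁻⁹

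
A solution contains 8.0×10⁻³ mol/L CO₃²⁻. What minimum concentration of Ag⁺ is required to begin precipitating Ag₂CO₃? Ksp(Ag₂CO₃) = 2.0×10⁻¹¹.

Each salt precipitates once Q = Ksp for that salt.
Ag₂CO₃(s) ⇌ 2 Ag⁺(aq) + CO₃²⁻(aq)
Ksp = [Ag⁺]^2[CO₃²⁻] = [Ag⁺]^2(8.0×10⁻³)
[Ag⁺]^2 = 2.0×10⁻¹¹ / (8.0×10⁻³) = 2.5×10⁻⁹
[Ag⁺] = 5.0×10⁻⁵ mol/L

5.0×10⁻⁵ M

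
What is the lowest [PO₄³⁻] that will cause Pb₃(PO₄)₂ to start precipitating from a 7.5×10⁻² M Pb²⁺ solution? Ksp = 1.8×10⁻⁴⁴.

6.5×10⁻²¹ M

Each salt precipitates once Q = Ksp for that salt.
Pb₃(PO₄)₂(s) ⇌ 3 Pb²⁺(aq) + 2 PO₄³⁻(aq)
Ksp = [Pb²⁺]^3[PO₄³⁻]^2 = [PO₄³⁻]^2(7.5×10⁻²)^3
[PO₄³⁻]^2 = 1.8×10⁻⁴⁴ / (7.5×10⁻²)^3 = 4.3×10⁻⁴¹
[PO₄³⁻] = 6.5×10⁻²¹ M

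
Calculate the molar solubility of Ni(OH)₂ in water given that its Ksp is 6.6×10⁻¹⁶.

5.5×10⁻⁶ M

Ni(OH)₂(s) ⇌ Ni²⁺(aq) + 2 OH⁻(aq)
With molar solubility s: [Ni²⁺] = s, [OH⁻] = 2s.
Ksp = [Ni²⁺][OH⁻]^2 = s · (2s)^2 = 4s^3
4s^3 = 6.6×10⁻¹⁶  ⇒  s^3 = 1.7×10⁻¹⁶
s = 5.5×10⁻⁶ mol/L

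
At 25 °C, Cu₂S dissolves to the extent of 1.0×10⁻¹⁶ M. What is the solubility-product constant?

Ksp = 4.0×10⁻⁴⁸

Cu₂S(s) ⇌ 2 Cu⁺(aq) + S²⁻(aq)
Call the molar solubility s, so that [Cu⁺] = 2s and [S²⁻] = s.
Ksp = [Cu⁺]^2[S²⁻] = (2s)^2 · s = 4s^3
Ksp = 4 × (1.0×10⁻¹⁶)^3 = 4.0×10⁻⁴⁸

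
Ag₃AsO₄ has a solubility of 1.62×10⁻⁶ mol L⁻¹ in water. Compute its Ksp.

Ksp = 1.86×10⁻²²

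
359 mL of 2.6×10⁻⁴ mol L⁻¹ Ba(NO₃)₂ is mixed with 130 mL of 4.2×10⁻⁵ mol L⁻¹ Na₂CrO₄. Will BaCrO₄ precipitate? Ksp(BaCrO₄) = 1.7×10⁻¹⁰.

After mixing, V = 359 mL + 130 mL = 489 mL.
[Ba²⁺] = (2.6×10⁻⁴)(359)/489 = 1.9×10⁻⁴ mol L⁻¹
[CrO₄²⁻] = (4.2×10⁻⁵)(130)/489 = 1.1×10⁻⁵ mol L⁻¹
Q = [Ba²⁺][CrO₄²⁻] = 2.1×10⁻⁹
Q = 2.1×10⁻⁹ > Ksp = 1.7×10⁻¹⁰, so the solution is supersaturated and BaCrO₄ precipitates.

Yes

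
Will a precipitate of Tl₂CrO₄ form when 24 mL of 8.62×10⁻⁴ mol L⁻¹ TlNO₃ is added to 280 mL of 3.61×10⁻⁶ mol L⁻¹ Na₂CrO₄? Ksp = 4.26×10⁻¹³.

No

The combined volume is 304 mL.
[Tl⁺] = (8.62×10⁻⁴)(24)/304 = 6.81×10⁻⁵ mol L⁻¹
[CrO₄²⁻] = (3.61×10⁻⁶)(280)/304 = 3.33×10⁻⁶ mol L⁻¹
Q = [Tl⁺]^2[CrO₄²⁻] = 1.54×10⁻¹⁴
Since Q (1.54×10⁻¹⁴) is less than Ksp (4.26×10⁻¹³), no Tl₂CrO₄ precipitates.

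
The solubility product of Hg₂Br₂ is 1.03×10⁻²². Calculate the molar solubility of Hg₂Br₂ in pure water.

Hg₂Br₂(s) ⇌ Hg₂²⁺(aq) + 2 Br⁻(aq)
For each mole of Hg₂Br₂ that dissolves per liter, [Hg₂²⁺] = s and [Br⁻] = 2s; let s denote this solubility.
Ksp = [Hg₂²⁺][Br⁻]^2 = s · (2s)^2 = 4s^3
4s^3 = 1.03×10⁻²²  ⇒  s^3 = 2.58×10⁻²³
Taking the 3rd root, s = 2.95×10⁻⁸ mol L⁻¹.

2.95×10⁻⁸ M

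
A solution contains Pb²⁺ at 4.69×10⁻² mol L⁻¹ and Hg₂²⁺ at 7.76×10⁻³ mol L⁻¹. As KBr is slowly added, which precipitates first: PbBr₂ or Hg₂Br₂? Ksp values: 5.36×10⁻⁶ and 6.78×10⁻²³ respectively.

Precipitation of each salt begins when its ion product equals Ksp.
For PbBr₂: [Br⁻] = (Ksp/[Pb²⁺])^(1/2) = 1.07×10⁻² mol L⁻¹
For Hg₂Br₂: [Br⁻] = (Ksp/[Hg₂²⁺])^(1/2) = 9.35×10⁻¹¹ mol L⁻¹
Since Hg₂Br₂ needs less Br⁻ to reach saturation, it precipitates first.

Hg₂Br₂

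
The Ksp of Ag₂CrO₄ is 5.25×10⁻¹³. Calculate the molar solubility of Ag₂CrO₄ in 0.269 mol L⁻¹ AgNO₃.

7.26×10⁻¹² M

Ag₂CrO₄(s) ⇌ 2 Ag⁺(aq) + CrO₄²⁻(aq)
With Ag⁺ already at 0.269 mol L⁻¹ and s small, take [Ag⁺] ≈ 0.269 mol L⁻¹ and [CrO₄²⁻] = s.
Ksp = [Ag⁺]^2[CrO₄²⁻] = (0.269)^2s
s = 5.25×10⁻¹³ / (0.269)^2 = 7.26×10⁻¹²
s = 7.26×10⁻¹² mol L⁻¹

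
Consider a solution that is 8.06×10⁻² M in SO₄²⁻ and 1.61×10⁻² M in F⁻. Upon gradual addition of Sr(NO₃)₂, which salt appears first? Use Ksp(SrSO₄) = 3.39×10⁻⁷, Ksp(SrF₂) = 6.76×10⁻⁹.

SrSO₄

The threshold for precipitation is Q = Ksp.
For SrSO₄: [Sr²⁺] = (Ksp/[SO₄²⁻]) = 4.21×10⁻⁶ M
For SrF₂: [Sr²⁺] = (Ksp/[F⁻]^2) = 2.61×10⁻⁵ M
Since SrSO₄ needs less Sr²⁺ to reach saturation, it precipitates first.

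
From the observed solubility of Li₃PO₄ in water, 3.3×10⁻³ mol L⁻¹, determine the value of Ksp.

Ksp = 3.2×10⁻⁹

Li₃PO₄(s) ⇌ 3 Li⁺(aq) + PO₄³⁻(aq)
For each mole of Li₃PO₄ that dissolves per liter, [Li⁺] = 3s and [PO₄³⁻] = s; let s denote this solubility.
Ksp = [Li⁺]^3[PO₄³⁻] = (3s)^3 · s = 27s^4
Ksp = 27 × (3.3×10⁻³)^4 = 3.2×10⁻⁹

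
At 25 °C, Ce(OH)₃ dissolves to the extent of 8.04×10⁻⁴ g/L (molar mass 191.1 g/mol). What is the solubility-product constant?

Molar solubility s = (8.04×10⁻⁴ g/L) / (191.1 g/mol) = 4.2072×10⁻⁶ mol/L
Ce(OH)₃(s) ⇌ Ce³⁺(aq) + 3 OH⁻(aq)
If s mol/L of Ce(OH)₃ dissolves, [Ce³⁺] = s and [OH⁻] = 3s.
Ksp = [Ce³⁺][OH⁻]^3 = s · (3s)^3 = 27s^4
Ksp = 27 × (4.2072×10⁻⁶)^4 = 8.46×10⁻²¹

Ksp = 8.46×10⁻²¹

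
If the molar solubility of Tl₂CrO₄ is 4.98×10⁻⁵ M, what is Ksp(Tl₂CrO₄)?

Tl₂CrO₄(s) ⇌ 2 Tl⁺(aq) + CrO₄²⁻(aq)
Let s be the molar solubility. Then [Tl⁺] = 2s and [CrO₄²⁻] = s.
Ksp = [Tl⁺]^2[CrO₄²⁻] = (2s)^2 · s = 4s^3
Ksp = 4 × (4.98×10⁻⁵)^3 = 4.94×10⁻¹³

Ksp = 4.94×10⁻¹³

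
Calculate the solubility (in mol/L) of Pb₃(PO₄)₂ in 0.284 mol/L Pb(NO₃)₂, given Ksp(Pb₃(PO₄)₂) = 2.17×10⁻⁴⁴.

Pb₃(PO₄)₂(s) ⇌ 3 Pb²⁺(aq) + 2 PO₄³⁻(aq)
The solution already contains Pb²⁺ at 0.284 mol/L. Let s be the molar solubility of Pb₃(PO₄)₂.
[Pb²⁺] ≈ 0.284 mol/L (common ion dominates); [PO₄³⁻] = 2s.
Ksp = [Pb²⁺]^3[PO₄³⁻]^2 = (0.284)^3(2s)^2
(2s)^2 = 2.17×10⁻⁴⁴ / (0.284)^3 = 9.47×10⁻⁴³
s = 4.87×10⁻²² mol/L

4.87×10⁻²² M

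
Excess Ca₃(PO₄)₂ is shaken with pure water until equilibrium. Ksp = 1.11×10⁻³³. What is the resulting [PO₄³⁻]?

Ca₃(PO₄)₂(s) ⇌ 3 Ca²⁺(aq) + 2 PO₄³⁻(aq)
For each mole of Ca₃(PO₄)₂ that dissolves per liter, [Ca²⁺] = 3s and [PO₄³⁻] = 2s; let s denote this solubility.
Ksp = [Ca²⁺]^3[PO₄³⁻]^2 = (3s)^3 · (2s)^2 = 108s^5 = 1.11×10⁻³³
s = 1.01×10⁻⁷ M
[PO₄³⁻] = 2s = 2.01×10⁻⁷ M

2.01×10⁻⁷ M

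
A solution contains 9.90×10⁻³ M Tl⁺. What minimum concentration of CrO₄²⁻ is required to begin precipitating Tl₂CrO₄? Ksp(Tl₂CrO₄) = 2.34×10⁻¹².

The threshold for precipitation is Q = Ksp.
Tl₂CrO₄(s) ⇌ 2 Tl⁺(aq) + CrO₄²⁻(aq)
Ksp = [Tl⁺]^2[CrO₄²⁻] = [CrO₄²⁻](9.90×10⁻³)^2
[CrO₄²⁻] = 2.34×10⁻¹² / (9.90×10⁻³)^2 = 2.39×10⁻⁸
[CrO₄²⁻] = 2.39×10⁻⁸ M

2.39×10⁻⁸ M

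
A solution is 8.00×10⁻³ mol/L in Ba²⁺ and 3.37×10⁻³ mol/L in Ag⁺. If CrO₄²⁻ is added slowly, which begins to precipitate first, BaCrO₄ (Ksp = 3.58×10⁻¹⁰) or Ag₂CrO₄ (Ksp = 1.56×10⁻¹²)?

BaCrO₄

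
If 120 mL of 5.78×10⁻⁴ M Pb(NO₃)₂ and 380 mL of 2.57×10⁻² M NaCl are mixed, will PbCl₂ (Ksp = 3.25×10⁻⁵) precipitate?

No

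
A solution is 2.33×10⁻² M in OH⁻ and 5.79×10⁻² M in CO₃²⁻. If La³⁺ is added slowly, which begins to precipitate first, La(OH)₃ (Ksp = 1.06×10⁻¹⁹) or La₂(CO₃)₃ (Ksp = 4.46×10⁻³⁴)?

Precipitation begins when Q = Ksp.
For La(OH)₃: [La³⁺] = (Ksp/[OH⁻]^3) = 8.38×10⁻¹⁵ M
For La₂(CO₃)₃: [La³⁺] = (Ksp/[CO₃²⁻]^3)^(1/2) = 1.52×10⁻¹⁵ M
The smaller threshold [La³⁺] is reached first, so La₂(CO₃)₃ precipitates first.

La₂(CO₃)₃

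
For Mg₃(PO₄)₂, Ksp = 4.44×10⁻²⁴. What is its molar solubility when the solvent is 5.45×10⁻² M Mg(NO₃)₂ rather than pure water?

Mg₃(PO₄)₂(s) ⇌ 3 Mg²⁺(aq) + 2 PO₄³⁻(aq)
Let s be the solubility of Mg₃(PO₄)₂ here. The common ion gives [Mg²⁺] ≈ 5.45×10⁻² M, and [PO₄³⁻] = 2s.
Ksp = [Mg²⁺]^3[PO₄³⁻]^2 = (5.45×10⁻²)^3(2s)^2
(2s)^2 = 4.44×10⁻²⁴ / (5.45×10⁻²)^3 = 2.74×10⁻²⁰
s = 8.28×10⁻¹¹ M

8.28×10⁻¹¹ M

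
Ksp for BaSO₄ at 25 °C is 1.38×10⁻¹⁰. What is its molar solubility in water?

1.17×10⁻⁵ M

BaSO₄(s) ⇌ Ba²⁺(aq) + SO₄²⁻(aq)
Let s be the molar solubility. Then [Ba²⁺] = s and [SO₄²⁻] = s.
Ksp = [Ba²⁺][SO₄²⁻] = s · s = s^2
s^2 = 1.38×10⁻¹⁰
Taking the 2nd root, s = 1.17×10⁻⁵ mol/L.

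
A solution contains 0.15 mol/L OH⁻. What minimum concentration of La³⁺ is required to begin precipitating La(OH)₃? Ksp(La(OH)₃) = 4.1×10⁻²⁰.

1.2×10⁻¹⁷ M

Precipitation of each salt begins when its ion product equals Ksp.
La(OH)₃(s) ⇌ La³⁺(aq) + 3 OH⁻(aq)
Ksp = [La³⁺][OH⁻]^3 = [La³⁺](0.15)^3
[La³⁺] = 4.1×10⁻²⁰ / (0.15)^3 = 1.2×10⁻¹⁷
[La³⁺] = 1.2×10⁻¹⁷ mol/L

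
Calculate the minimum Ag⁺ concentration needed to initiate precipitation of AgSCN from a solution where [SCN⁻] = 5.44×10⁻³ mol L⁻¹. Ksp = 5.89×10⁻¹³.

Precipitation of each salt begins when its ion product equals Ksp.
AgSCN(s) ⇌ Ag⁺(aq) + SCN⁻(aq)
Ksp = [Ag⁺][SCN⁻] = [Ag⁺](5.44×10⁻³)
[Ag⁺] = 5.89×10⁻¹³ / (5.44×10⁻³) = 1.08×10⁻¹⁰
[Ag⁺] = 1.08×10⁻¹⁰ mol L⁻¹

1.08×10⁻¹⁰ M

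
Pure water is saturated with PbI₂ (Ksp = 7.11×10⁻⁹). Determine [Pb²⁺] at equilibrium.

1.21×10⁻³ M

PbI₂(s) ⇌ Pb²⁺(aq) + 2 I⁻(aq)
Call the molar solubility s, so that [Pb²⁺] = s and [I⁻] = 2s.
Ksp = [Pb²⁺][I⁻]^2 = s · (2s)^2 = 4s^3 = 7.11×10⁻⁹
s = 1.21×10⁻³ M
[Pb²⁺] = s = 1.21×10⁻³ M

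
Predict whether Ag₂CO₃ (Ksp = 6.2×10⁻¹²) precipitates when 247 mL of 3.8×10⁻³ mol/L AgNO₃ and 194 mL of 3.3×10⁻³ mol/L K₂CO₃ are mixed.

Yes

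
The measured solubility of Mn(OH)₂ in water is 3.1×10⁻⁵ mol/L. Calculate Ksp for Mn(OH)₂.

Ksp = 1.2×10⁻¹³

Mn(OH)₂(s) ⇌ Mn²⁺(aq) + 2 OH⁻(aq)
With molar solubility s: [Mn²⁺] = s, [OH⁻] = 2s.
Ksp = [Mn²⁺][OH⁻]^2 = s · (2s)^2 = 4s^3
Ksp = 4 × (3.1×10⁻⁵)^3 = 1.2×10⁻¹³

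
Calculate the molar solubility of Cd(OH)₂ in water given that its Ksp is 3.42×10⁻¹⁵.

9.49×10⁻⁶ M

Cd(OH)₂(s) ⇌ Cd²⁺(aq) + 2 OH⁻(aq)
With molar solubility s: [Cd²⁺] = s, [OH⁻] = 2s.
Ksp = [Cd²⁺][OH⁻]^2 = s · (2s)^2 = 4s^3
4s^3 = 3.42×10⁻¹⁵  ⇒  s^3 = 8.55×10⁻¹⁶
s = 9.49×10⁻⁶ mol L⁻¹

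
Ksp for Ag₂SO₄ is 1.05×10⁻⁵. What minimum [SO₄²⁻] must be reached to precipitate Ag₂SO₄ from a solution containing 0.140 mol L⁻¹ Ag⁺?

Precipitation begins when Q = Ksp.
Ag₂SO₄(s) ⇌ 2 Ag⁺(aq) + SO₄²⁻(aq)
Ksp = [Ag⁺]^2[SO₄²⁻] = [SO₄²⁻](0.140)^2
[SO₄²⁻] = 1.05×10⁻⁵ / (0.140)^2 = 5.36×10⁻⁴
[SO₄²⁻] = 5.36×10⁻⁴ mol L⁻¹

5.36×10⁻⁴ M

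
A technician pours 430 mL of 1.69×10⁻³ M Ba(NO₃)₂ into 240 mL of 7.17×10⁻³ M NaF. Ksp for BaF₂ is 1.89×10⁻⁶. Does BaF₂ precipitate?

No

The combined volume is 670 mL.
[Ba²⁺] = (1.69×10⁻³)(430)/670 = 1.08×10⁻³ M
[F⁻] = (7.17×10⁻³)(240)/670 = 2.57×10⁻³ M
Q = [Ba²⁺][F⁻]^2 = 7.15×10⁻⁹
Q = 7.15×10⁻⁹ < Ksp = 1.89×10⁻⁶, so the solution is unsaturated and no precipitate forms.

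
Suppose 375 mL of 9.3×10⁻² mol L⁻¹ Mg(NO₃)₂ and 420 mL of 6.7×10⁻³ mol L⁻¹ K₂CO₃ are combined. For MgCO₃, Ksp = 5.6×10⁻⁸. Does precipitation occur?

Yes

The combined volume is 795 mL.
[Mg²⁺] = (9.3×10⁻²)(375)/795 = 4.4×10⁻² mol L⁻¹
[CO₃²⁻] = (6.7×10⁻³)(420)/795 = 3.5×10⁻³ mol L⁻¹
Q = [Mg²⁺][CO₃²⁻] = 1.6×10⁻⁴
Because Q > Ksp (1.6×10⁻⁴ vs 5.6×10⁻⁸), a precipitate of MgCO₃ forms.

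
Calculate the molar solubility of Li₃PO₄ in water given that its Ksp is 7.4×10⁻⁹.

Li₃PO₄(s) ⇌ 3 Li⁺(aq) + PO₄³⁻(aq)
Call the molar solubility s, so that [Li⁺] = 3s and [PO₄³⁻] = s.
Ksp = [Li⁺]^3[PO₄³⁻] = (3s)^3 · s = 27s^4
27s^4 = 7.4×10⁻⁹  ⇒  s^4 = 2.7×10⁻¹⁰
s = (2.7×10⁻¹⁰)^(1/4) = 4.1×10⁻³ mol L⁻¹

4.1×10⁻³ M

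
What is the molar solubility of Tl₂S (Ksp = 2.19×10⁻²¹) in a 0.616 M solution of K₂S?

2.98×10⁻¹¹ M

Tl₂S(s) ⇌ 2 Tl⁺(aq) + S²⁻(aq)
The solution already contains S²⁻ at 0.616 M. Let s be the molar solubility of Tl₂S.
[S²⁻] ≈ 0.616 M (common ion dominates); [Tl⁺] = 2s.
Ksp = [Tl⁺]^2[S²⁻] = (2s)^2(0.616)
(2s)^2 = 2.19×10⁻²¹ / (0.616) = 3.56×10⁻²¹
s = 2.98×10⁻¹¹ M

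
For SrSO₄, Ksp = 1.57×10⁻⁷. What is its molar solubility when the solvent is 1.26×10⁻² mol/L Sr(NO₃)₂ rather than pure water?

1.25×10⁻⁵ M

SrSO₄(s) ⇌ Sr²⁺(aq) + SO₄²⁻(aq)
The solution already contains Sr²⁺ at 1.26×10⁻² mol/L. Let s be the molar solubility of SrSO₄.
[Sr²⁺] ≈ 1.26×10⁻² mol/L (common ion dominates); [SO₄²⁻] = s.
Ksp = [Sr²⁺][SO₄²⁻] = (1.26×10⁻²)s
s = 1.57×10⁻⁷ / (1.26×10⁻²) = 1.25×10⁻⁵
s = 1.25×10⁻⁵ mol/L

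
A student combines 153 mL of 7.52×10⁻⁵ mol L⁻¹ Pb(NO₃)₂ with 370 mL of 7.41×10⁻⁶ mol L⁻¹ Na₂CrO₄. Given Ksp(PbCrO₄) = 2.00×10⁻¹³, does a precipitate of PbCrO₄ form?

Yes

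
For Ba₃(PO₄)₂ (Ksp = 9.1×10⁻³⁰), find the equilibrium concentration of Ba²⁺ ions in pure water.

1.8×10⁻⁶ M

Ba₃(PO₄)₂(s) ⇌ 3 Ba²⁺(aq) + 2 PO₄³⁻(aq)
With molar solubility s: [Ba²⁺] = 3s, [PO₄³⁻] = 2s.
Ksp = [Ba²⁺]^3[PO₄³⁻]^2 = (3s)^3 · (2s)^2 = 108s^5 = 9.1×10⁻³⁰
s = 6.1×10⁻⁷ mol L⁻¹
[Ba²⁺] = 3s = 1.8×10⁻⁶ mol L⁻¹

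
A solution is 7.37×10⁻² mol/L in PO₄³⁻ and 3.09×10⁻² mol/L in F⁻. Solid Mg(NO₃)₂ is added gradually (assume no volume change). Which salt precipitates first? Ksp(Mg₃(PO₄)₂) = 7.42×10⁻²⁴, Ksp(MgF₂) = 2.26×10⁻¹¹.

Precipitation of each salt begins when its ion product equals Ksp.
For Mg₃(PO₄)₂: [Mg²⁺] = (Ksp/[PO₄³⁻]^2)^(1/3) = 1.11×10⁻⁷ mol/L
For MgF₂: [Mg²⁺] = (Ksp/[F⁻]^2) = 2.37×10⁻⁸ mol/L
Since MgF₂ needs less Mg²⁺ to reach saturation, it precipitates first.

MgF₂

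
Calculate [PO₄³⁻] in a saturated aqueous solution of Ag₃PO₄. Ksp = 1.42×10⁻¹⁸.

1.51×10⁻⁵ M

Ag₃PO₄(s) ⇌ 3 Ag⁺(aq) + PO₄³⁻(aq)
Call the molar solubility s, so that [Ag⁺] = 3s and [PO₄³⁻] = s.
Ksp = [Ag⁺]^3[PO₄³⁻] = (3s)^3 · s = 27s^4 = 1.42×10⁻¹⁸
s = 1.51×10⁻⁵ mol/L
[PO₄³⁻] = s = 1.51×10⁻⁵ mol/L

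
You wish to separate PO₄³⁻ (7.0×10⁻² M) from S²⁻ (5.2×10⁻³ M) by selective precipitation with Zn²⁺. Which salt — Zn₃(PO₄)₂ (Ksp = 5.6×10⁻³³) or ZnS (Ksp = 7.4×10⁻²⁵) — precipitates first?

Precipitation of each salt begins when its ion product equals Ksp.
For Zn₃(PO₄)₂: [Zn²⁺] = (Ksp/[PO₄³⁻]^2)^(1/3) = 1.0×10⁻¹⁰ M
For ZnS: [Zn²⁺] = (Ksp/[S²⁻]) = 1.4×10⁻²² M
ZnS requires the lower [Zn²⁺], so it precipitates first.

ZnS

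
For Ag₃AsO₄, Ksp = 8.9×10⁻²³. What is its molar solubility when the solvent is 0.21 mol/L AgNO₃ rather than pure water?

9.6×10⁻²¹ M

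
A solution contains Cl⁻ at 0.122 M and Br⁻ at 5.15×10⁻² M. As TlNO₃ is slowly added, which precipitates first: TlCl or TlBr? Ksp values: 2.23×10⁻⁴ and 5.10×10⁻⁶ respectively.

Each salt precipitates once Q = Ksp for that salt.
For TlCl: [Tl⁺] = (Ksp/[Cl⁻]) = 1.83×10⁻³ M
For TlBr: [Tl⁺] = (Ksp/[Br⁻]) = 9.90×10⁻⁵ M
TlBr requires the lower [Tl⁺], so it precipitates first.

TlBr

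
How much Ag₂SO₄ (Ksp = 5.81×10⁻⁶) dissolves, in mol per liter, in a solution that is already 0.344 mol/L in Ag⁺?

Ag₂SO₄(s) ⇌ 2 Ag⁺(aq) + SO₄²⁻(aq)
The solution already contains Ag⁺ at 0.344 mol/L. Let s be the molar solubility of Ag₂SO₄.
[Ag⁺] ≈ 0.344 mol/L (common ion dominates); [SO₄²⁻] = s.
Ksp = [Ag⁺]^2[SO₄²⁻] = (0.344)^2s
s = 5.81×10⁻⁶ / (0.344)^2 = 4.91×10⁻⁵
s = 4.91×10⁻⁵ mol/L

4.91×10⁻⁵ M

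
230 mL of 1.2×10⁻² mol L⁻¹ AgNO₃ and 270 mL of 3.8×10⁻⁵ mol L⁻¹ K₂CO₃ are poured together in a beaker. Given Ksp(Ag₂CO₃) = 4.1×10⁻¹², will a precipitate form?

Yes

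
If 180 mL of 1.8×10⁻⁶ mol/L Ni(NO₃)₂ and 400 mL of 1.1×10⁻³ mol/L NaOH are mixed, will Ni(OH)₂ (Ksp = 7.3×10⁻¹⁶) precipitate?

Total volume after mixing = 180 + 400 = 580 mL.
[Ni²⁺] = (1.8×10⁻⁶)(180)/580 = 5.6×10⁻⁷ mol/L
[OH⁻] = (1.1×10⁻³)(400)/580 = 7.6×10⁻⁴ mol/L
Q = [Ni²⁺][OH⁻]^2 = 3.2×10⁻¹³
Since Q (3.2×10⁻¹³) exceeds Ksp (7.3×10⁻¹⁶), Ni(OH)₂ will precipitate.

Yes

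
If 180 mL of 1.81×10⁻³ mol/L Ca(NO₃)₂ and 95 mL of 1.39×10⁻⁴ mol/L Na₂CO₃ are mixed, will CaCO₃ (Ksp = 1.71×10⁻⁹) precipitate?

Yes

Total volume after mixing = 180 + 95 = 275 mL.
[Ca²⁺] = (1.81×10⁻³)(180)/275 = 1.18×10⁻³ mol/L
[CO₃²⁻] = (1.39×10⁻⁴)(95)/275 = 4.80×10⁻⁵ mol/L
Q = [Ca²⁺][CO₃²⁻] = 5.69×10⁻⁸
Because Q > Ksp (5.69×10⁻⁸ vs 1.71×10⁻⁹), a precipitate of CaCO₃ forms.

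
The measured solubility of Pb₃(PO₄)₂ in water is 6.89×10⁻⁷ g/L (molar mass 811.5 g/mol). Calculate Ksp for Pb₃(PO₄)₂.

s = (6.89×10⁻⁷ g L⁻¹)/(811.5 g mol⁻¹) = 8.4904×10⁻¹⁰ M
Pb₃(PO₄)₂(s) ⇌ 3 Pb²⁺(aq) + 2 PO₄³⁻(aq)
Let s be the molar solubility. Then [Pb²⁺] = 3s and [PO₄³⁻] = 2s.
Ksp = [Pb²⁺]^3[PO₄³⁻]^2 = (3s)^3 · (2s)^2 = 108s^5
Ksp = 108 × (8.4904×10⁻¹⁰)^5 = 4.77×10⁻⁴⁴

Ksp = 4.77×10⁻⁴⁴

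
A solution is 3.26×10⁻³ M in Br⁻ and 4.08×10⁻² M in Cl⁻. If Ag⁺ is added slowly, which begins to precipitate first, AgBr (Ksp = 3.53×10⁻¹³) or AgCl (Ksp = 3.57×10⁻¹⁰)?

A salt starts to precipitate once the ion product Q reaches its Ksp.
For AgBr: [Ag⁺] = (Ksp/[Br⁻]) = 1.08×10⁻¹⁰ M
For AgCl: [Ag⁺] = (Ksp/[Cl⁻]) = 8.75×10⁻⁹ M
Since AgBr needs less Ag⁺ to reach saturation, it precipitates first.

AgBr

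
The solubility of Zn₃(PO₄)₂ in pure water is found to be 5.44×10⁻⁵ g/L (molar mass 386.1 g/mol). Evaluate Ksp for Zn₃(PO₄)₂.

Ksp = 6.00×10⁻³³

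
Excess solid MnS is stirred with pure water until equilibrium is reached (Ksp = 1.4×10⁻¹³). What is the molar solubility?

3.7×10⁻⁷ M

MnS(s) ⇌ Mn²⁺(aq) + S²⁻(aq)
Let s be the molar solubility. Then [Mn²⁺] = s and [S²⁻] = s.
Ksp = [Mn²⁺][S²⁻] = s · s = s^2
s^2 = 1.4×10⁻¹³
s = (1.4×10⁻¹³)^(1/2) = 3.7×10⁻⁷ mol L⁻¹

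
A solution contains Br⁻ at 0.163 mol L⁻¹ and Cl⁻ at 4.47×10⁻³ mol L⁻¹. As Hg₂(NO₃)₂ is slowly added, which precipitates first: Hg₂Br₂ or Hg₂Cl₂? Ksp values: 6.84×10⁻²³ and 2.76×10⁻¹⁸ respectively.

Hg₂Br₂

A salt starts to precipitate once the ion product Q reaches its Ksp.
For Hg₂Br₂: [Hg₂²⁺] = (Ksp/[Br⁻]^2) = 2.57×10⁻²¹ mol L⁻¹
For Hg₂Cl₂: [Hg₂²⁺] = (Ksp/[Cl⁻]^2) = 1.38×10⁻¹³ mol L⁻¹
The smaller threshold [Hg₂²⁺] is reached first, so Hg₂Br₂ precipitates first.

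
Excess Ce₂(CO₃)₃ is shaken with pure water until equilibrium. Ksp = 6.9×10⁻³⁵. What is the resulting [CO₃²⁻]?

Ce₂(CO₃)₃(s) ⇌ 2 Ce³⁺(aq) + 3 CO₃²⁻(aq)
Call the molar solubility s, so that [Ce³⁺] = 2s and [CO₃²⁻] = 3s.
Ksp = [Ce³⁺]^2[CO₃²⁻]^3 = (2s)^2 · (3s)^3 = 108s^5 = 6.9×10⁻³⁵
s = 5.8×10⁻⁸ mol/L
[CO₃²⁻] = 3s = 1.7×10⁻⁷ mol/L

1.7×10⁻⁷ M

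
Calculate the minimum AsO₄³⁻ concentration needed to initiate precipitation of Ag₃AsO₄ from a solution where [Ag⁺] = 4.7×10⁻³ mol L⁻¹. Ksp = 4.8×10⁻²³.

Each salt precipitates once Q = Ksp for that salt.
Ag₃AsO₄(s) ⇌ 3 Ag⁺(aq) + AsO₄³⁻(aq)
Ksp = [Ag⁺]^3[AsO₄³⁻] = [AsO₄³⁻](4.7×10⁻³)^3
[AsO₄³⁻] = 4.8×10⁻²³ / (4.7×10⁻³)^3 = 4.6×10⁻¹⁶
[AsO₄³⁻] = 4.6×10⁻¹⁶ mol L⁻¹

4.6×10⁻¹⁶ M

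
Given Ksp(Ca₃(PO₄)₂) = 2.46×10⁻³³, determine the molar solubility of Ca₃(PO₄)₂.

1.18×10⁻⁷ M

Ca₃(PO₄)₂(s) ⇌ 3 Ca²⁺(aq) + 2 PO₄³⁻(aq)
If s mol/L of Ca₃(PO₄)₂ dissolves, [Ca²⁺] = 3s and [PO₄³⁻] = 2s.
Ksp = [Ca²⁺]^3[PO₄³⁻]^2 = (3s)^3 · (2s)^2 = 108s^5
108s^5 = 2.46×10⁻³³  ⇒  s^5 = 2.28×10⁻³⁵
Taking the 5th root, s = 1.18×10⁻⁷ mol L⁻¹.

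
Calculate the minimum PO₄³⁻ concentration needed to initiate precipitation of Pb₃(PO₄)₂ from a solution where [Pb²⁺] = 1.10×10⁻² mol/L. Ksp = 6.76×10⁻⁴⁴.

2.25×10⁻¹⁹ M

A salt starts to precipitate once the ion product Q reaches its Ksp.
Pb₃(PO₄)₂(s) ⇌ 3 Pb²⁺(aq) + 2 PO₄³⁻(aq)
Ksp = [Pb²⁺]^3[PO₄³⁻]^2 = [PO₄³⁻]^2(1.10×10⁻²)^3
[PO₄³⁻]^2 = 6.76×10⁻⁴⁴ / (1.10×10⁻²)^3 = 5.08×10⁻³⁸
[PO₄³⁻] = 2.25×10⁻¹⁹ mol/L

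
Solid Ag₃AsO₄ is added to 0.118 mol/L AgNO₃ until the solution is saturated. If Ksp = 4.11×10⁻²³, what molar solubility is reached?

Ag₃AsO₄(s) ⇌ 3 Ag⁺(aq) + AsO₄³⁻(aq)
Let s be the solubility of Ag₃AsO₄ here. The common ion gives [Ag⁺] ≈ 0.118 mol/L, and [AsO₄³⁻] = s.
Ksp = [Ag⁺]^3[AsO₄³⁻] = (0.118)^3s
s = 4.11×10⁻²³ / (0.118)^3 = 2.50×10⁻²⁰
s = 2.50×10⁻²⁰ mol/L

2.50×10⁻²⁰ M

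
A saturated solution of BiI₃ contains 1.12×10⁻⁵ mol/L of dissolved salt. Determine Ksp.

BiI₃(s) ⇌ Bi³⁺(aq) + 3 I⁻(aq)
Call the molar solubility s, so that [Bi³⁺] = s and [I⁻] = 3s.
Ksp = [Bi³⁺][I⁻]^3 = s · (3s)^3 = 27s^4
Ksp = 27 × (1.12×10⁻⁵)^4 = 4.25×10⁻¹⁹

Ksp = 4.25×10⁻¹⁹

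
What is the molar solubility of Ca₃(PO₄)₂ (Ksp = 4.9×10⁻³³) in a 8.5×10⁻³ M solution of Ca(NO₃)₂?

Ca₃(PO₄)₂(s) ⇌ 3 Ca²⁺(aq) + 2 PO₄³⁻(aq)
With Ca²⁺ already at 8.5×10⁻³ M and s small, take [Ca²⁺] ≈ 8.5×10⁻³ M and [PO₄³⁻] = 2s.
Ksp = [Ca²⁺]^3[PO₄³⁻]^2 = (8.5×10⁻³)^3(2s)^2
(2s)^2 = 4.9×10⁻³³ / (8.5×10⁻³)^3 = 8.0×10⁻²⁷
s = 4.5×10⁻¹⁴ M

4.5×10⁻¹⁴ M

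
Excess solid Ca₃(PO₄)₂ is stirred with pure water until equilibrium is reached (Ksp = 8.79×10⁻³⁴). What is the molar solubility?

Ca₃(PO₄)₂(s) ⇌ 3 Ca²⁺(aq) + 2 PO₄³⁻(aq)
Call the molar solubility s, so that [Ca²⁺] = 3s and [PO₄³⁻] = 2s.
Ksp = [Ca²⁺]^3[PO₄³⁻]^2 = (3s)^3 · (2s)^2 = 108s^5
108s^5 = 8.79×10⁻³⁴  ⇒  s^5 = 8.14×10⁻³⁶
Taking the 5th root, s = 9.60×10⁻⁸ mol/L.

9.60×10⁻⁸ M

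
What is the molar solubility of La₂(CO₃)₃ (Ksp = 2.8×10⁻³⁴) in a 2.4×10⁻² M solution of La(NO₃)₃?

2.6×10⁻¹¹ M

La₂(CO₃)₃(s) ⇌ 2 La³⁺(aq) + 3 CO₃²⁻(aq)
Let s be the solubility of La₂(CO₃)₃ here. The common ion gives [La³⁺] ≈ 2.4×10⁻² M, and [CO₃²⁻] = 3s.
Ksp = [La³⁺]^2[CO₃²⁻]^3 = (2.4×10⁻²)^2(3s)^3
(3s)^3 = 2.8×10⁻³⁴ / (2.4×10⁻²)^2 = 4.9×10⁻³¹
s = 2.6×10⁻¹¹ M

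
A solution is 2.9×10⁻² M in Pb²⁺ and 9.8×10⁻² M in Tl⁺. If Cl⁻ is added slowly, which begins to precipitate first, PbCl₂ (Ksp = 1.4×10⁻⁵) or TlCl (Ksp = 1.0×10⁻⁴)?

Precipitation begins when Q = Ksp.
For PbCl₂: [Cl⁻] = (Ksp/[Pb²⁺])^(1/2) = 2.2×10⁻² M
For TlCl: [Cl⁻] = (Ksp/[Tl⁺]) = 1.0×10⁻³ M
TlCl requires the lower [Cl⁻], so it precipitates first.

TlCl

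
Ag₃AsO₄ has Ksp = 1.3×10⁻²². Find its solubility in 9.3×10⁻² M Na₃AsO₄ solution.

3.7×10⁻⁸ M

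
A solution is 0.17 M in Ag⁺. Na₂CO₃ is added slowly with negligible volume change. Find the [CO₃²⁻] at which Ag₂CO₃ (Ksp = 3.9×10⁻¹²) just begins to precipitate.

1.3×10⁻¹⁰ M

Precipitation begins when Q = Ksp.
Ag₂CO₃(s) ⇌ 2 Ag⁺(aq) + CO₃²⁻(aq)
Ksp = [Ag⁺]^2[CO₃²⁻] = [CO₃²⁻](0.17)^2
[CO₃²⁻] = 3.9×10⁻¹² / (0.17)^2 = 1.3×10⁻¹⁰
[CO₃²⁻] = 1.3×10⁻¹⁰ M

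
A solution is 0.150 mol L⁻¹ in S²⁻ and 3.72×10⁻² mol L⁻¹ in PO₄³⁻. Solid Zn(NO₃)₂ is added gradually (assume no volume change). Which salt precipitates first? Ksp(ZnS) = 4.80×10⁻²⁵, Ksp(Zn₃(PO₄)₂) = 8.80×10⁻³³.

The threshold for precipitation is Q = Ksp.
For ZnS: [Zn²⁺] = (Ksp/[S²⁻]) = 3.20×10⁻²⁴ mol L⁻¹
For Zn₃(PO₄)₂: [Zn²⁺] = (Ksp/[PO₄³⁻]^2)^(1/3) = 1.85×10⁻¹⁰ mol L⁻¹
The smaller threshold [Zn²⁺] is reached first, so ZnS precipitates first.

ZnS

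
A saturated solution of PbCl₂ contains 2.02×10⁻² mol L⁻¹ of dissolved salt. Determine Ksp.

Ksp = 3.30×10⁻⁵

PbCl₂(s) ⇌ Pb²⁺(aq) + 2 Cl⁻(aq)
For each mole of PbCl₂ that dissolves per liter, [Pb²⁺] = s and [Cl⁻] = 2s; let s denote this solubility.
Ksp = [Pb²⁺][Cl⁻]^2 = s · (2s)^2 = 4s^3
Ksp = 4 × (2.02×10⁻²)^3 = 3.30×10⁻⁵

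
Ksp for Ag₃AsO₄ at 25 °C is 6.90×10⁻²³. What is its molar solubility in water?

Ag₃AsO₄(s) ⇌ 3 Ag⁺(aq) + AsO₄³⁻(aq)
For each mole of Ag₃AsO₄ that dissolves per liter, [Ag⁺] = 3s and [AsO₄³⁻] = s; let s denote this solubility.
Ksp = [Ag⁺]^3[AsO₄³⁻] = (3s)^3 · s = 27s^4
27s^4 = 6.90×10⁻²³  ⇒  s^4 = 2.56×10⁻²⁴
s = (2.56×10⁻²⁴)^(1/4) = 1.26×10⁻⁶ M

1.26×10⁻⁶ M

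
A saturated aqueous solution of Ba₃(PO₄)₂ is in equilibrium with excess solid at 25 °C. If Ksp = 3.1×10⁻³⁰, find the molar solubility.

4.9×10⁻⁷ M

Ba₃(PO₄)₂(s) ⇌ 3 Ba²⁺(aq) + 2 PO₄³⁻(aq)
Call the molar solubility s, so that [Ba²⁺] = 3s and [PO₄³⁻] = 2s.
Ksp = [Ba²⁺]^3[PO₄³⁻]^2 = (3s)^3 · (2s)^2 = 108s^5
108s^5 = 3.1×10⁻³⁰  ⇒  s^5 = 2.9×10⁻³²
Taking the 5th root, s = 4.9×10⁻⁷ mol/L.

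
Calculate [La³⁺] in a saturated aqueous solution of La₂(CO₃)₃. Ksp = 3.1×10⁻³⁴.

1.6×10⁻⁷ M

La₂(CO₃)₃(s) ⇌ 2 La³⁺(aq) + 3 CO₃²⁻(aq)
Let s be the molar solubility. Then [La³⁺] = 2s and [CO₃²⁻] = 3s.
Ksp = [La³⁺]^2[CO₃²⁻]^3 = (2s)^2 · (3s)^3 = 108s^5 = 3.1×10⁻³⁴
s = 7.8×10⁻⁸ mol/L
[La³⁺] = 2s = 1.6×10⁻⁷ mol/L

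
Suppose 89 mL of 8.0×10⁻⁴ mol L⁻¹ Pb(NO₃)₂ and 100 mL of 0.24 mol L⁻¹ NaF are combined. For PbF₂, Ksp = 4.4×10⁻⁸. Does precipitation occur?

Yes

After mixing, V = 89 mL + 100 mL = 189 mL.
[Pb²⁺] = (8.0×10⁻⁴)(89)/189 = 3.8×10⁻⁴ mol L⁻¹
[F⁻] = (0.24)(100)/189 = 0.13 mol L⁻¹
Q = [Pb²⁺][F⁻]^2 = 6.1×10⁻⁶
Since Q (6.1×10⁻⁶) exceeds Ksp (4.4×10⁻⁸), PbF₂ will precipitate.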